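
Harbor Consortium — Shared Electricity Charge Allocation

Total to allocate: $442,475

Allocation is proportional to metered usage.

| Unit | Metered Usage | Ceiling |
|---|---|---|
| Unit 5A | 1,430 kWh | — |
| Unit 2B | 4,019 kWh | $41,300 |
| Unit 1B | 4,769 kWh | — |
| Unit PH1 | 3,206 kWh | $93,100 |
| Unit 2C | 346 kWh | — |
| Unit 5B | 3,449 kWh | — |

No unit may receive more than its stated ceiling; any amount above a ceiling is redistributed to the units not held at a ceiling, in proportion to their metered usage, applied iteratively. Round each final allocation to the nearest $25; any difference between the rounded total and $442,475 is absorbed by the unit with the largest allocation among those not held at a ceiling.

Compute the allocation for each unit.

Unit 5A: $44,075; Unit 2B: $41,300; Unit 1B: $147,000; Unit PH1: $93,100; Unit 2C: $10,675; Unit 5B: $106,325

Sum of metered usage: 17,219.
Proportional shares (ignoring caps): Unit 5A 36,746.57; Unit 2B 103,275.86; Unit 1B 122,548.54; Unit PH1 82,384.28; Unit 2C 8,891.13; Unit 5B 88,628.62.
Held at cap: Unit 2B ($41,300); balance $401,175 reallocated over remaining metered usage 13,200.
Held at cap: Unit PH1 ($93,100); balance $308,075 reallocated over remaining metered usage 9,994.
Remaining shares: Unit 5A 44,081.17 → $44,075; Unit 1B 147,009.17 → $147,000; Unit 2C 10,665.79 → $10,675; Unit 5B 106,318.86 → $106,325.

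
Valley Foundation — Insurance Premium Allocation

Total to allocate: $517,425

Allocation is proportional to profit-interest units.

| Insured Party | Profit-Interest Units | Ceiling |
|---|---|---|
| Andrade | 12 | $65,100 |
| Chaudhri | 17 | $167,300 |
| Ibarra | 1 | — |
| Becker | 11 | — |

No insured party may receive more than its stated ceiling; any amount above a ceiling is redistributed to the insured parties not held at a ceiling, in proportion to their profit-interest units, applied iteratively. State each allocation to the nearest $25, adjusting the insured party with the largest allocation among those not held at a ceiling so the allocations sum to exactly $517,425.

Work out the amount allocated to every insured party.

Profit-interest units total: 41.
Proportional shares (ignoring caps): Andrade 151,441.46; Chaudhri 214,542.07; Ibarra 12,620.12; Becker 138,821.34.
Cap binds for Andrade ($65,100), Chaudhri ($167,300); balance $285,025 reallocated over remaining profit-interest units 12.
Remaining shares: Ibarra 23,752.08 → $23,750; Becker 261,272.92 → $261,275.

Andrade: $65,100 · Chaudhri: $167,300 · Ibarra: $23,750 · Becker: $261,275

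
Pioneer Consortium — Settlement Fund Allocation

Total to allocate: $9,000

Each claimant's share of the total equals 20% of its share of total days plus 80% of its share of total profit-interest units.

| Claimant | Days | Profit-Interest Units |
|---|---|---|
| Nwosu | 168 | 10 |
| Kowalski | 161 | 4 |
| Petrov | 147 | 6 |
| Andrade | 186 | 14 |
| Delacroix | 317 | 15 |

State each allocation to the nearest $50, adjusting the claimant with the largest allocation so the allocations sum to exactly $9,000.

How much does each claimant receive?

Nwosu: $1,800 · Kowalski: $900 · Petrov: $1,150 · Andrade: $2,400 · Delacroix: $2,750

Totals — days 979, profit-interest units 49.
Combined weights (20% days + 80% profit-interest units): Nwosu 0.1976; Kowalski 0.0982; Petrov 0.1280; Andrade 0.2666; Delacroix 0.3097.
Pro-rata amounts: Nwosu 1,778.27; Kowalski 883.77; Petrov 1,151.91; Andrade 2,399.12; Delacroix 2,786.92.
Rounded to nearest $50: Nwosu $1,800; Kowalski $900; Petrov $1,150; Andrade $2,400; Delacroix $2,800. Sum = $9,050.
Difference $9,000 − $9,050 = −$50 applied to largest allocation (Delacroix): Delacroix becomes $2,750.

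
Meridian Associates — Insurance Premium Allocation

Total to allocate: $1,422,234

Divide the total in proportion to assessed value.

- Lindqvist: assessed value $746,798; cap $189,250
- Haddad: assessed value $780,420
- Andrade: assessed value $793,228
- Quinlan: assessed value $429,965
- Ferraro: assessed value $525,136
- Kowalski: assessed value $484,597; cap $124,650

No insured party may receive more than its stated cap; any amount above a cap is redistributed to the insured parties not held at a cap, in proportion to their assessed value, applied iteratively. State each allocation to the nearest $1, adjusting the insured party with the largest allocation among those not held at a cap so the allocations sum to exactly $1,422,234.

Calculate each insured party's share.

Assessed value total: 3,760,144.
Pro-rata shares before constraints: Lindqvist 282,468.31; Haddad 295,185.47; Andrade 300,029.95; Quinlan 162,629.63; Ferraro 198,627.04; Kowalski 183,293.60.
Capped: Lindqvist ($189,250), Kowalski ($124,650); remaining pool $1,108,334 reallocated over remaining assessed value 2,528,749.
Redistributed shares: Haddad 342,052.94 → $342,053; Andrade 347,666.60 → $347,667; Quinlan 188,450.82 → $188,451; Ferraro 230,163.64 → $230,164.
Rounding difference −$1 applied to Andrade → $347,666.

Lindqvist: $189,250; Haddad: $342,053; Andrade: $347,666; Quinlan: $188,451; Ferraro: $230,164; Kowalski: $124,650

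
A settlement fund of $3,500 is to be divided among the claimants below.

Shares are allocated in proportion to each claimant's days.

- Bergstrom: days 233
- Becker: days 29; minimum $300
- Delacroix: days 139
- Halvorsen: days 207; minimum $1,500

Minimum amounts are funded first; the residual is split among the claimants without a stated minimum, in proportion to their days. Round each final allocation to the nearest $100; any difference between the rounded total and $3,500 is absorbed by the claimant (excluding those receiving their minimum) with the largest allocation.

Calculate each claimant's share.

Minimums first: Becker $300; Halvorsen $1,500. Residual $1,700.
Residual split over remaining days 372: Bergstrom 1,064.78 → $1,100; Delacroix 635.22 → $600.

Bergstrom: $1,100 | Becker: $300 | Delacroix: $600 | Halvorsen: $1,500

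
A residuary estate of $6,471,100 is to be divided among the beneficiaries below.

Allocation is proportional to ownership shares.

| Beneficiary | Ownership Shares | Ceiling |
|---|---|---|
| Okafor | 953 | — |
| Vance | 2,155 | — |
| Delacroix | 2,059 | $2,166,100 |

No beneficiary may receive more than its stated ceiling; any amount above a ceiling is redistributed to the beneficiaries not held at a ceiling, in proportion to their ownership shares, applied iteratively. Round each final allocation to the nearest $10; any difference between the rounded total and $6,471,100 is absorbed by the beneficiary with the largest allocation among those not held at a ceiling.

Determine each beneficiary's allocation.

Combined ownership shares = 5,167.
Unconstrained shares: Okafor 1,193,527.83; Vance 2,698,900.81; Delacroix 2,578,671.36.
Held at cap: Delacroix ($2,166,100); residual $4,305,000 reallocated over remaining ownership shares 3,108.
Redistributed shares: Okafor 1,320,033.78 → $1,320,030; Vance 2,984,966.22 → $2,984,970.

Okafor: $1,320,030 · Vance: $2,984,970 · Delacroix: $2,166,100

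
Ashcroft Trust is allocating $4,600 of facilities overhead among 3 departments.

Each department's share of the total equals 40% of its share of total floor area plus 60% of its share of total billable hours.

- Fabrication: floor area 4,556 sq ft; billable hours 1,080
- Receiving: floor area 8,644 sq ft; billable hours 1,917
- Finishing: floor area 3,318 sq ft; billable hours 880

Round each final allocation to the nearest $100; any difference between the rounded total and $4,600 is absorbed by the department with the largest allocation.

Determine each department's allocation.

Fabrication: $1,300 · Receiving: $2,300 · Finishing: $1,000

Floor area total 16,518; billable hours total 3,877.
Blended shares (40% floor area + 60% billable hours): Fabrication 0.2775; Receiving 0.5060; Finishing 0.2165.
Raw shares: Fabrication 1,276.35; Receiving 2,327.58; Finishing 996.07.
Rounded to nearest $100: Fabrication $1,300; Receiving $2,300; Finishing $1,000. Sum = $4,600.
Sum already equals the total — no adjustment.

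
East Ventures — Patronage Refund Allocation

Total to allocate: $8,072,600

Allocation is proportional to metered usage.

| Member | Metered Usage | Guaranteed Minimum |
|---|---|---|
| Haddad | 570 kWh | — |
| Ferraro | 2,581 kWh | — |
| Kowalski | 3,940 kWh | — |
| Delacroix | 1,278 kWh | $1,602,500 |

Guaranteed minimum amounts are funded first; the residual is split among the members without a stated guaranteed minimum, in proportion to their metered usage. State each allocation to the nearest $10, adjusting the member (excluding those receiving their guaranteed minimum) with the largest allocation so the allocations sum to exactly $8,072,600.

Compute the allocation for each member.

Haddad: $520,090 | Ferraro: $2,355,000 | Kowalski: $3,595,010 | Delacroix: $1,602,500

Fund the minimums — Delacroix $1,602,500. Residual $6,470,100.
Residual split over remaining metered usage 7,091: Haddad 520,089.83 → $520,090; Ferraro 2,355,003.26 → $2,355,000; Kowalski 3,595,006.91 → $3,595,010.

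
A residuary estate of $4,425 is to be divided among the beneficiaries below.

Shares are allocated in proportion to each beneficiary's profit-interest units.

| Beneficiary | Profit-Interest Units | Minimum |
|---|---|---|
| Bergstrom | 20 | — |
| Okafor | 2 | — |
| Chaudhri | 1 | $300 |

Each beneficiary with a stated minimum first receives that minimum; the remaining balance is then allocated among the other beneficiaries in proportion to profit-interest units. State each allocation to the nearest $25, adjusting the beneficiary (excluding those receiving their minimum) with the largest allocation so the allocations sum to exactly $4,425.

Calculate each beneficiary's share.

Bergstrom: $3,750 · Okafor: $375 · Chaudhri: $300

Minimums first: Chaudhri $300. Residual $4,125.
Residual split over remaining profit-interest units 22: Bergstrom 3,750.00 → $3,750; Okafor 375.00 → $375.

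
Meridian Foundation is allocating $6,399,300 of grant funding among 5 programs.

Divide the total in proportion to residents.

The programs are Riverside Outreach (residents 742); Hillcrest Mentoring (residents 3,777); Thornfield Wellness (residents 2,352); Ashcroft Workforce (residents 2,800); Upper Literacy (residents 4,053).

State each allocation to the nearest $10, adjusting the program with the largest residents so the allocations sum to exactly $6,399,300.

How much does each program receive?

Riverside Outreach: $345,980 | Hillcrest Mentoring: $1,761,160 | Thornfield Wellness: $1,096,700 | Ashcroft Workforce: $1,305,600 | Upper Literacy: $1,889,860

Combined residents = 13,724.
Unrounded shares: Riverside Outreach 742/13,724 × $6,399,300 = 345,983.72; Hillcrest Mentoring 3,777/13,724 × $6,399,300 = 1,761,159.73; Thornfield Wellness 2,352/13,724 × $6,399,300 = 1,096,703.12; Ashcroft Workforce 2,800/13,724 × $6,399,300 = 1,305,598.95; Upper Literacy 4,053/13,724 × $6,399,300 = 1,889,854.48.
Rounded to nearest $10: Riverside Outreach $345,980; Hillcrest Mentoring $1,761,160; Thornfield Wellness $1,096,700; Ashcroft Workforce $1,305,600; Upper Literacy $1,889,850. Sum = $6,399,290.
Difference $6,399,300 − $6,399,290 = +$10 applied to largest residents (Upper Literacy): Upper Literacy becomes $1,889,860.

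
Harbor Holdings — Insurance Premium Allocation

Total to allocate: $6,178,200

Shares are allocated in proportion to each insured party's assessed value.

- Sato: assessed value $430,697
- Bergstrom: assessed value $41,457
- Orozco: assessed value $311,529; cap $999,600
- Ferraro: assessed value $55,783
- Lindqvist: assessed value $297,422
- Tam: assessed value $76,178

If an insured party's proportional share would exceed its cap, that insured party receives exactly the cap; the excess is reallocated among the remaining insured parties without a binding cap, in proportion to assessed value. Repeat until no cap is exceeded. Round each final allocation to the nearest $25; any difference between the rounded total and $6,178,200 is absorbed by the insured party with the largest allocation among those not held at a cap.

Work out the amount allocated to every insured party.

Assessed value total: 1,213,066.
Pro-rata shares before constraints: Sato 2,193,559.30; Bergstrom 211,142.38; Orozco 1,586,631.29; Ferraro 284,105.34; Lindqvist 1,514,783.70; Tam 387,978.00.
Held at cap: Orozco ($999,600); remaining pool $5,178,600 reallocated over remaining assessed value 901,537.
Redistributed shares: Sato 2,474,005.49 → $2,474,000; Bergstrom 238,136.89 → $238,125; Ferraro 320,428.16 → $320,425; Lindqvist 1,708,448.54 → $1,708,450; Tam 437,580.92 → $437,575.
Rounding difference +$25 applied to Sato → $2,474,025.

Sato: $2,474,025; Bergstrom: $238,125; Orozco: $999,600; Ferraro: $320,425; Lindqvist: $1,708,450; Tam: $437,575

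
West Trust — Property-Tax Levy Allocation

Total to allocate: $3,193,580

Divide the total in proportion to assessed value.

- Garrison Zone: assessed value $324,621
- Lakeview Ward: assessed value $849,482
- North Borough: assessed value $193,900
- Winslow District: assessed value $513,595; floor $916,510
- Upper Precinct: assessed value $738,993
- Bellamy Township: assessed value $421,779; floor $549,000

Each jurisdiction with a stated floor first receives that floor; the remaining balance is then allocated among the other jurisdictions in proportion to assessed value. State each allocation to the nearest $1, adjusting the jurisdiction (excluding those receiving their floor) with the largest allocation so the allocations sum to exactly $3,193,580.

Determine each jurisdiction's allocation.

Garrison Zone: $266,241; Lakeview Ward: $696,709; North Borough: $159,029; Winslow District: $916,510; Upper Precinct: $606,091; Bellamy Township: $549,000

Guaranteed amounts: Winslow District $916,510; Bellamy Township $549,000. Balance $1,728,070.
Balance split over remaining assessed value 2,106,996: Garrison Zone 266,240.57 → $266,241; Lakeview Ward 696,709.61 → $696,710; North Borough 159,028.67 → $159,029; Upper Precinct 606,091.15 → $606,091.
Rounding difference −$1 applied to Lakeview Ward → $696,709.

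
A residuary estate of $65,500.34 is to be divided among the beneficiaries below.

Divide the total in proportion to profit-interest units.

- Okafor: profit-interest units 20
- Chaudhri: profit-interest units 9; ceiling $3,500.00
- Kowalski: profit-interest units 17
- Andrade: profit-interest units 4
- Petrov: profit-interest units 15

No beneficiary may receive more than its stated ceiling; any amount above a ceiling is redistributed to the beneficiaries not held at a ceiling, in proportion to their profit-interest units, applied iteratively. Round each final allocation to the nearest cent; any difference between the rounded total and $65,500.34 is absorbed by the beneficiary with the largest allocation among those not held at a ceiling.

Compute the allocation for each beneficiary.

Profit-interest units total: 65.
Proportional shares (ignoring caps): Okafor 20,153.9508; Chaudhri 9,069.2778; Kowalski 17,130.8582; Andrade 4,030.7902; Petrov 15,115.4631.
Capped: Chaudhri ($3,500.00); balance $62,000.34 reallocated over remaining profit-interest units 56.
Redistributed shares: Okafor 22,142.9786 → $22,142.98; Kowalski 18,821.5318 → $18,821.53; Andrade 4,428.5957 → $4,428.60; Petrov 16,607.2339 → $16,607.23.

Okafor: $22,142.98; Chaudhri: $3,500.00; Kowalski: $18,821.53; Andrade: $4,428.60; Petrov: $16,607.23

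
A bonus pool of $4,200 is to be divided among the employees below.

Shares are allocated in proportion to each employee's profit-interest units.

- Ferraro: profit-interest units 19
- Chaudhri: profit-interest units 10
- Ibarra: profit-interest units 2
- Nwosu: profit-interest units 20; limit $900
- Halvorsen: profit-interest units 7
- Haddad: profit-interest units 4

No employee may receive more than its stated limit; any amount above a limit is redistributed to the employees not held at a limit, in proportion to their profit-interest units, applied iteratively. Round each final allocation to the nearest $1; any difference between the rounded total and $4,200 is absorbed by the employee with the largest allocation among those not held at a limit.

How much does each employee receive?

Sum of profit-interest units: 62.
Proportional shares (ignoring caps): Ferraro 1,287.10; Chaudhri 677.42; Ibarra 135.48; Nwosu 1,354.84; Halvorsen 474.19; Haddad 270.97.
Held at cap: Nwosu ($900); balance $3,300 reallocated over remaining profit-interest units 42.
Redistributed shares: Ferraro 1,492.86 → $1,493; Chaudhri 785.71 → $786; Ibarra 157.14 → $157; Halvorsen 550.00 → $550; Haddad 314.29 → $314.

Ferraro: $1,493 · Chaudhri: $786 · Ibarra: $157 · Nwosu: $900 · Halvorsen: $550 · Haddad: $314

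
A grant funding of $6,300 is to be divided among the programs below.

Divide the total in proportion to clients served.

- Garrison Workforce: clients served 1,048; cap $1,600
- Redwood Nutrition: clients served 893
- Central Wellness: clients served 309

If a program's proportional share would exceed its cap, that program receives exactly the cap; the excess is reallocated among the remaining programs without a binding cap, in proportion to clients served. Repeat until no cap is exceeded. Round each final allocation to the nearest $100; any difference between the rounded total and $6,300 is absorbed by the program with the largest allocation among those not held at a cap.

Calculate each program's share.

Garrison Workforce: $1,600 · Redwood Nutrition: $3,500 · Central Wellness: $1,200

Combined clients served = 2,250.
Pro-rata shares before constraints: Garrison Workforce 2,934.40; Redwood Nutrition 2,500.40; Central Wellness 865.20.
Held at cap: Garrison Workforce ($1,600); balance $4,700 reallocated over remaining clients served 1,202.
Remaining shares: Redwood Nutrition 3,491.76 → $3,500; Central Wellness 1,208.24 → $1,200.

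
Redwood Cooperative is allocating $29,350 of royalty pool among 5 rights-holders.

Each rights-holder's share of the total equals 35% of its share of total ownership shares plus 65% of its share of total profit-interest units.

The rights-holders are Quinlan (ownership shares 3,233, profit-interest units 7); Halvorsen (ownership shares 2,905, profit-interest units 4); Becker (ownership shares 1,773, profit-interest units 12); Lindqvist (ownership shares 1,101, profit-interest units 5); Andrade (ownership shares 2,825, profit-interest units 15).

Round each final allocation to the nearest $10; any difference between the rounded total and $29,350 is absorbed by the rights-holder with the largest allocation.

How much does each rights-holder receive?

Quinlan: $5,910; Halvorsen: $4,300; Becker: $6,860; Lindqvist: $3,170; Andrade: $9,110

Ownership shares total 11,837; profit-interest units total 43.
Composite weights (35% ownership shares + 65% profit-interest units): Quinlan 0.2014; Halvorsen 0.1464; Becker 0.2338; Lindqvist 0.1081; Andrade 0.3103.
Proportional shares: Quinlan 5,911.33; Halvorsen 4,295.70; Becker 6,862.62; Lindqvist 3,173.79; Andrade 9,106.56.
At nearest $10: Quinlan $5,910; Halvorsen $4,300; Becker $6,860; Lindqvist $3,170; Andrade $9,110. Sum = $29,350.
Rounded total matches; no reconciliation needed.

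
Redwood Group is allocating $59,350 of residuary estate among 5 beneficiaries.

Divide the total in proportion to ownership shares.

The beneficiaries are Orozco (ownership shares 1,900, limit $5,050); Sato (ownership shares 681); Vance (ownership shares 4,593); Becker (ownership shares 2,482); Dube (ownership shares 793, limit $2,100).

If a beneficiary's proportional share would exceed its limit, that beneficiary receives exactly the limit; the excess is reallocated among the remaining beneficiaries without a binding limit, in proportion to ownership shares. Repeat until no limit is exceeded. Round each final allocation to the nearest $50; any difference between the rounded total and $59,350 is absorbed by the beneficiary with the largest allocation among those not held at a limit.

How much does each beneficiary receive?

Orozco: $5,050; Sato: $4,600; Vance: $30,900; Becker: $16,700; Dube: $2,100

Combined ownership shares = 10,449.
Proportional shares (ignoring caps): Orozco 10,791.94; Sato 3,868.06; Vance 26,088.10; Becker 14,097.68; Dube 4,504.22.
Capped: Orozco ($5,050), Dube ($2,100); balance $52,200 reallocated over remaining ownership shares 7,756.
Remaining shares: Sato 4,583.32 → $4,600; Vance 30,912.15 → $30,900; Becker 16,704.54 → $16,700.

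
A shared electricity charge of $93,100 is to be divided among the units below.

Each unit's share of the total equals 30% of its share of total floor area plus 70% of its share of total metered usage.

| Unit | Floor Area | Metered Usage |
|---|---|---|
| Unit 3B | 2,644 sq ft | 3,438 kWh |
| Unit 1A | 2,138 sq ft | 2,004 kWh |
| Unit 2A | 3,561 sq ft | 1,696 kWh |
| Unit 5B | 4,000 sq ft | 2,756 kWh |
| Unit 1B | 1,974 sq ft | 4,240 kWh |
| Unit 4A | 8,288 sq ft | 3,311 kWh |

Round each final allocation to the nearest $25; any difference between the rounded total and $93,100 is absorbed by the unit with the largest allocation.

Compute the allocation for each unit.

Unit 3B: $16,100 · Unit 1A: $10,125 · Unit 2A: $10,725 · Unit 5B: $15,250 · Unit 1B: $18,275 · Unit 4A: $22,625

Totals — floor area 22,605, metered usage 17,445.
Blended shares (30% floor area + 70% metered usage): Unit 3B 0.1730; Unit 1A 0.1088; Unit 2A 0.1153; Unit 5B 0.1637; Unit 1B 0.1963; Unit 4A 0.2429.
Pro-rata amounts: Unit 3B 16,110.32; Unit 1A 10,128.07; Unit 2A 10,735.67; Unit 5B 15,237.97; Unit 1B 18,278.55; Unit 4A 22,609.42.
After rounding ($25): Unit 3B $16,100; Unit 1A $10,125; Unit 2A $10,725; Unit 5B $15,250; Unit 1B $18,275; Unit 4A $22,600. Sum = $93,075.
Difference $93,100 − $93,075 = +$25 applied to largest allocation (Unit 4A): Unit 4A becomes $22,625.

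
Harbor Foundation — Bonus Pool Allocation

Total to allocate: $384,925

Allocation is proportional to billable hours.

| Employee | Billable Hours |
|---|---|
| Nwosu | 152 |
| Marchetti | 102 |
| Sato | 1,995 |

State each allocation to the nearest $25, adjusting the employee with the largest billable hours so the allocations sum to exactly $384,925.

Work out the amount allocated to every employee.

Billable hours total: 152 + 102 + 1,995 = 2,249.
Proportional shares: Nwosu 26,015.38; Marchetti 17,457.69; Sato 341,451.92.
Rounded to nearest $25: Nwosu $26,025; Marchetti $17,450; Sato $341,450. Sum = $384,925.
Sum already equals the total — no adjustment.

Nwosu: $26,025 · Marchetti: $17,450 · Sato: $341,450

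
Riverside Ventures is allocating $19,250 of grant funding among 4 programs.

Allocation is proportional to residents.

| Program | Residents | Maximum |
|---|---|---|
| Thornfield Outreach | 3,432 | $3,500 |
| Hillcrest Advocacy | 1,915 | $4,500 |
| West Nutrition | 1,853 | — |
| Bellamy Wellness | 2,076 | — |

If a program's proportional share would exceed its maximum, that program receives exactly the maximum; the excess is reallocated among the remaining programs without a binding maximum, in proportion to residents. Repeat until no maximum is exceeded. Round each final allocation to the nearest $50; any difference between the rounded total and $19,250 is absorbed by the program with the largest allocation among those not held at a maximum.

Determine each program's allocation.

Thornfield Outreach: $3,500; Hillcrest Advocacy: $4,500; West Nutrition: $5,300; Bellamy Wellness: $5,950

Residents total: 9,276.
Pro-rata shares before constraints: Thornfield Outreach 7,122.25; Hillcrest Advocacy 3,974.10; West Nutrition 3,845.43; Bellamy Wellness 4,308.21.
Capped: Thornfield Outreach ($3,500); remaining pool $15,750 reallocated over remaining residents 5,844.
Capped: Hillcrest Advocacy ($4,500); remaining pool $11,250 reallocated over remaining residents 3,929.
Redistributed shares: West Nutrition 5,305.74 → $5,300; Bellamy Wellness 5,944.26 → $5,950.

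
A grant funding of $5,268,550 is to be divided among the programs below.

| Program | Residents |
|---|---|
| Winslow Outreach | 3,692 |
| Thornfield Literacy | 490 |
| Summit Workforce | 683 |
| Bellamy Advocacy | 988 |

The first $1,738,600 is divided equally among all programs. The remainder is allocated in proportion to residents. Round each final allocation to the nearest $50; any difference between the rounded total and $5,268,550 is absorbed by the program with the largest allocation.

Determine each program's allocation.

Equal tier: $1,738,600 ÷ 4 = $434,650 apiece.
Remainder $3,529,950 by residents (total 5,853): Winslow Outreach 2,226,648.80 → $2,226,650; Thornfield Literacy 295,519.48 → $295,500; Summit Workforce 411,917.97 → $411,900; Bellamy Advocacy 595,863.76 → $595,850.
Rounding difference +$50 on remainder applied to Winslow Outreach.
Totals: Winslow Outreach $434,650 + $2,226,700 = $2,661,350; Thornfield Literacy $434,650 + $295,500 = $730,150; Summit Workforce $434,650 + $411,900 = $846,550; Bellamy Advocacy $434,650 + $595,850 = $1,030,500.

Winslow Outreach: $2,661,350 · Thornfield Literacy: $730,150 · Summit Workforce: $846,550 · Bellamy Advocacy: $1,030,500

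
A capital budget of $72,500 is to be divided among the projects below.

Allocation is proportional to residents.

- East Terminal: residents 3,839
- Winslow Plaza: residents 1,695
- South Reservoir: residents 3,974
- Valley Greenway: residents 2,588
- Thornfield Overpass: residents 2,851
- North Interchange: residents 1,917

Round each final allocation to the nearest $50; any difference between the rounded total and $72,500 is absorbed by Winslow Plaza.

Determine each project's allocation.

Combined residents = 16,864.
Unrounded shares: East Terminal 3,839/16,864 × $72,500 = 16,504.24; Winslow Plaza 1,695/16,864 × $72,500 = 7,286.97; South Reservoir 3,974/16,864 × $72,500 = 17,084.62; Valley Greenway 2,588/16,864 × $72,500 = 11,126.07; Thornfield Overpass 2,851/16,864 × $72,500 = 12,256.73; North Interchange 1,917/16,864 × $72,500 = 8,241.37.
Rounded to nearest $50: East Terminal $16,500; Winslow Plaza $7,300; South Reservoir $17,100; Valley Greenway $11,150; Thornfield Overpass $12,250; North Interchange $8,250. Sum = $72,550.
Difference $72,500 − $72,550 = −$50 applied to Winslow Plaza: Winslow Plaza becomes $7,250.

East Terminal: $16,500; Winslow Plaza: $7,250; South Reservoir: $17,100; Valley Greenway: $11,150; Thornfield Overpass: $12,250; North Interchange: $8,250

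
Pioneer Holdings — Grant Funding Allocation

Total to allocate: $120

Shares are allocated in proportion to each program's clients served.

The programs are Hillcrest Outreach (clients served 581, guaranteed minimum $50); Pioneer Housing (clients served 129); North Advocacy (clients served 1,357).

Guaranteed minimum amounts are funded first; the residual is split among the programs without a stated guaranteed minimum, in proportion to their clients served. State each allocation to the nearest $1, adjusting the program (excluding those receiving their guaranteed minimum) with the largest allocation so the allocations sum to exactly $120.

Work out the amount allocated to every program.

Hillcrest Outreach: $50; Pioneer Housing: $6; North Advocacy: $64

Guaranteed amounts: Hillcrest Outreach $50. Residual $70.
Residual split over remaining clients served 1,486: Pioneer Housing 6.08 → $6; North Advocacy 63.92 → $64.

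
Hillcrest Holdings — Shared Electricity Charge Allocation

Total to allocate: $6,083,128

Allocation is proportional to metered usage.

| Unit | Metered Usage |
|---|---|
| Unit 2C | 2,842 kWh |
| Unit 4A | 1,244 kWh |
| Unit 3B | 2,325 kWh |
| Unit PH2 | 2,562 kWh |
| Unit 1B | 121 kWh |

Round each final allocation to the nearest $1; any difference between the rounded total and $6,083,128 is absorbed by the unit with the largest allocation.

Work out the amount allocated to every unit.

Combined metered usage = 9,094.
Proportional shares: Unit 2C 2,842/9,094 × $6,083,128 = 1,901,061.11; Unit 4A 1,244/9,094 × $6,083,128 = 832,132.31; Unit 3B 2,325/9,094 × $6,083,128 = 1,555,231.21; Unit PH2 2,562/9,094 × $6,083,128 = 1,713,764.45; Unit 1B 121/9,094 × $6,083,128 = 80,938.91.
After rounding ($1): Unit 2C $1,901,061; Unit 4A $832,132; Unit 3B $1,555,231; Unit PH2 $1,713,764; Unit 1B $80,939. Sum = $6,083,127.
Difference $6,083,128 − $6,083,127 = +$1 applied to largest allocation (Unit 2C): Unit 2C becomes $1,901,062.

Unit 2C: $1,901,062; Unit 4A: $832,132; Unit 3B: $1,555,231; Unit PH2: $1,713,764; Unit 1B: $80,939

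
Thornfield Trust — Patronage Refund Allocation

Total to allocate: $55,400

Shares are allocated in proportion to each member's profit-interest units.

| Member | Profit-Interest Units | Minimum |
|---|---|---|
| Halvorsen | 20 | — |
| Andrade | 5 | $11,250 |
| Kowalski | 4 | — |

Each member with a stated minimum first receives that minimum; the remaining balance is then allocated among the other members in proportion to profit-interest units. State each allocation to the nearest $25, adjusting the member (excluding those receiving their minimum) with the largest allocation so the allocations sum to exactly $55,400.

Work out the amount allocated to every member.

Halvorsen: $36,800; Andrade: $11,250; Kowalski: $7,350

Guaranteed amounts: Andrade $11,250. Remaining pool $44,150.
Remaining pool split over remaining profit-interest units 24: Halvorsen 36,791.67 → $36,800; Kowalski 7,358.33 → $7,350.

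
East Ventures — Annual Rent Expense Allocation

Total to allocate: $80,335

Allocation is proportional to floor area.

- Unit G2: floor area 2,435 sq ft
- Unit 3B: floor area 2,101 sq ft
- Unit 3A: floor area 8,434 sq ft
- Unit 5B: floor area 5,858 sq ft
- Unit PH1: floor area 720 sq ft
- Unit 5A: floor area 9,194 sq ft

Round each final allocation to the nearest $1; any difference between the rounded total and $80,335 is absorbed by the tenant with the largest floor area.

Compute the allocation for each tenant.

Unit G2: $6,806 | Unit 3B: $5,872 | Unit 3A: $23,573 | Unit 5B: $16,373 | Unit PH1: $2,012 | Unit 5A: $25,699

Combined floor area = 28,742.
Proportional shares: Unit G2 2,435/28,742 × $80,335 = 6,805.92; Unit 3B 2,101/28,742 × $80,335 = 5,872.38; Unit 3A 8,434/28,742 × $80,335 = 23,573.36; Unit 5B 5,858/28,742 × $80,335 = 16,373.34; Unit PH1 720/28,742 × $80,335 = 2,012.43; Unit 5A 9,194/28,742 × $80,335 = 25,697.59.
After rounding ($1): Unit G2 $6,806; Unit 3B $5,872; Unit 3A $23,573; Unit 5B $16,373; Unit PH1 $2,012; Unit 5A $25,698. Sum = $80,334.
Difference $80,335 − $80,334 = +$1 applied to largest floor area (Unit 5A): Unit 5A becomes $25,699.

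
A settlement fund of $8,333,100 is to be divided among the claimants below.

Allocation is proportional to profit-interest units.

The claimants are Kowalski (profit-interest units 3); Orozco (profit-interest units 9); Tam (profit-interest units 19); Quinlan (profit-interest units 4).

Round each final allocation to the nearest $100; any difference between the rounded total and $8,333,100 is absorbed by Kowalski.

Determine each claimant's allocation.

Total profit-interest units = 35.
Raw shares: Kowalski 3/35 × $8,333,100 = 714,265.71; Orozco 9/35 × $8,333,100 = 2,142,797.14; Tam 19/35 × $8,333,100 = 4,523,682.86; Quinlan 4/35 × $8,333,100 = 952,354.29.
Rounded to nearest $100: Kowalski $714,300; Orozco $2,142,800; Tam $4,523,700; Quinlan $952,400. Sum = $8,333,200.
Difference $8,333,100 − $8,333,200 = −$100 applied to Kowalski: Kowalski becomes $714,200.

Kowalski: $714,200 · Orozco: $2,142,800 · Tam: $4,523,700 · Quinlan: $952,400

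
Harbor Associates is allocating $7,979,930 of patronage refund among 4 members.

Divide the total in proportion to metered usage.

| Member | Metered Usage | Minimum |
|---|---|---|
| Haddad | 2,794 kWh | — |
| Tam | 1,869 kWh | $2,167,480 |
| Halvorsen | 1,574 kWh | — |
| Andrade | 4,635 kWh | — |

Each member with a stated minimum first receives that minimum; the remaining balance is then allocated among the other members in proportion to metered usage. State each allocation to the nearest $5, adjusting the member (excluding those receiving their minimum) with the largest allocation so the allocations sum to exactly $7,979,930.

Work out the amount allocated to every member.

Guaranteed amounts: Tam $2,167,480. Balance $5,812,450.
Balance split over remaining metered usage 9,003: Haddad 1,803,841.53 → $1,803,840; Halvorsen 1,016,194.19 → $1,016,195; Andrade 2,992,414.28 → $2,992,415.

Haddad: $1,803,840; Tam: $2,167,480; Halvorsen: $1,016,195; Andrade: $2,992,415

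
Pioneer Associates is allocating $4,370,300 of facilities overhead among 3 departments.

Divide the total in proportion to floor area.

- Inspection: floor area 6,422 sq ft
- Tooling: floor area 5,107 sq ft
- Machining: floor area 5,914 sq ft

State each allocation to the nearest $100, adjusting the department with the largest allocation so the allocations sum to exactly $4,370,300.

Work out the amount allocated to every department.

Total floor area = 17,443.
Pro-rata amounts: Inspection 6,422/17,443 × $4,370,300 = 1,609,016.03; Tooling 5,107/17,443 × $4,370,300 = 1,279,546.07; Machining 5,914/17,443 × $4,370,300 = 1,481,737.90.
Rounded to nearest $100: Inspection $1,609,000; Tooling $1,279,500; Machining $1,481,700. Sum = $4,370,200.
Difference $4,370,300 − $4,370,200 = +$100 applied to largest allocation (Inspection): Inspection becomes $1,609,100.

Inspection: $1,609,100 · Tooling: $1,279,500 · Machining: $1,481,700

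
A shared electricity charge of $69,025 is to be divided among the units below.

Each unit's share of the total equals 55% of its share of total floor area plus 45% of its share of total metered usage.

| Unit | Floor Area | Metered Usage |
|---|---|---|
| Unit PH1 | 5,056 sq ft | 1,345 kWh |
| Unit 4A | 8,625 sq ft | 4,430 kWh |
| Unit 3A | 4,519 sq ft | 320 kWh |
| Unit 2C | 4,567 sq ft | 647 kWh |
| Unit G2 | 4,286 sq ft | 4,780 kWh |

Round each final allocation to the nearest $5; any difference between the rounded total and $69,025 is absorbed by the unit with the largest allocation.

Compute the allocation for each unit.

Unit PH1: $10,720 | Unit 4A: $24,045 | Unit 3A: $7,205 | Unit 2C: $8,155 | Unit G2: $18,900

Totals — floor area 27,053, metered usage 11,522.
Combined weights (55% floor area + 45% metered usage): Unit PH1 0.1553; Unit 4A 0.3484; Unit 3A 0.1044; Unit 2C 0.1181; Unit G2 0.2738.
Proportional shares: Unit PH1 10,721.02; Unit 4A 24,046.04; Unit 3A 7,204.22; Unit 2C 8,153.11; Unit G2 18,900.61.
At nearest $5: Unit PH1 $10,720; Unit 4A $24,045; Unit 3A $7,205; Unit 2C $8,155; Unit G2 $18,900. Sum = $69,025.
Rounded total matches; no reconciliation needed.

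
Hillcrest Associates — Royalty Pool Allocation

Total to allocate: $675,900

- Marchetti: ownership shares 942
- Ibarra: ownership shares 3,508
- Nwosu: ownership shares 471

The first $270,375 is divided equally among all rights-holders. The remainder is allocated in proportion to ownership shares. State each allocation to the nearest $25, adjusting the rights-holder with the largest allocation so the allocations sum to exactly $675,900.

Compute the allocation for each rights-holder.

$270,375 shared equally gives $90,125 per rights-holder.
Remainder $405,525 by ownership shares (total 4,921): Marchetti 77,627.42 → $77,625; Ibarra 289,083.87 → $289,075; Nwosu 38,813.71 → $38,825.
Totals: Marchetti $90,125 + $77,625 = $167,750; Ibarra $90,125 + $289,075 = $379,200; Nwosu $90,125 + $38,825 = $128,950.

Marchetti: $167,750 · Ibarra: $379,200 · Nwosu: $128,950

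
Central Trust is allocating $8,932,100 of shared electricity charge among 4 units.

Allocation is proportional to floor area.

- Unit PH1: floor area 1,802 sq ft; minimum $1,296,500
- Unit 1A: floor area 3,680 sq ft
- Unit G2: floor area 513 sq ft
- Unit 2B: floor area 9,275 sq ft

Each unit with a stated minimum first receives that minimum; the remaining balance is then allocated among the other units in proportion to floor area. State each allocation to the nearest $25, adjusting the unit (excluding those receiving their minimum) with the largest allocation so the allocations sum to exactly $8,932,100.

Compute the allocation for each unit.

Unit PH1: $1,296,500 · Unit 1A: $2,086,350 · Unit G2: $290,850 · Unit 2B: $5,258,400

Fund the minimums — Unit PH1 $1,296,500. Remaining pool $7,635,600.
Remaining pool split over remaining floor area 13,468: Unit 1A 2,086,353.43 → $2,086,350; Unit G2 290,842.20 → $290,850; Unit 2B 5,258,404.37 → $5,258,400.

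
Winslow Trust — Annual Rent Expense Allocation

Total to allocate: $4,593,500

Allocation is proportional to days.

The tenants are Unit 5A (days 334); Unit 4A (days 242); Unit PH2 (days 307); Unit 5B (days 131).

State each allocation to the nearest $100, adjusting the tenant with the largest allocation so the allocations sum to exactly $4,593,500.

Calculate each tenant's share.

Unit 5A: $1,513,100 · Unit 4A: $1,096,300 · Unit PH2: $1,390,700 · Unit 5B: $593,400

Combined days = 1,014.
Unrounded shares: Unit 5A 334/1,014 × $4,593,500 = 1,513,046.35; Unit 4A 242/1,014 × $4,593,500 = 1,096,279.09; Unit PH2 307/1,014 × $4,593,500 = 1,390,734.22; Unit 5B 131/1,014 × $4,593,500 = 593,440.34.
After rounding ($100): Unit 5A $1,513,000; Unit 4A $1,096,300; Unit PH2 $1,390,700; Unit 5B $593,400. Sum = $4,593,400.
Difference $4,593,500 − $4,593,400 = +$100 applied to largest allocation (Unit 5A): Unit 5A becomes $1,513,100.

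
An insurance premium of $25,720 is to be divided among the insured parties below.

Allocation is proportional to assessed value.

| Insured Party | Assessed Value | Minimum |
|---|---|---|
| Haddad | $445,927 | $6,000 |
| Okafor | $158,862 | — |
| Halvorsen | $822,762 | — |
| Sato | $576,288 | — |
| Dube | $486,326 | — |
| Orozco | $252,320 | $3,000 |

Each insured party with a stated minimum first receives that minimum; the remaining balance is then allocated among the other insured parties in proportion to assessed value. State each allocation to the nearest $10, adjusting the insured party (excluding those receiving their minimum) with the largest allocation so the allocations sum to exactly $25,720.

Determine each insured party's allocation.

Haddad: $6,000; Okafor: $1,300; Halvorsen: $6,730; Sato: $4,710; Dube: $3,980; Orozco: $3,000

Fund the minimums — Haddad $6,000; Orozco $3,000. Remaining pool $16,720.
Remaining pool split over remaining assessed value 2,044,238: Okafor 1,299.35 → $1,300; Halvorsen 6,729.44 → $6,730; Sato 4,713.51 → $4,710; Dube 3,977.70 → $3,980.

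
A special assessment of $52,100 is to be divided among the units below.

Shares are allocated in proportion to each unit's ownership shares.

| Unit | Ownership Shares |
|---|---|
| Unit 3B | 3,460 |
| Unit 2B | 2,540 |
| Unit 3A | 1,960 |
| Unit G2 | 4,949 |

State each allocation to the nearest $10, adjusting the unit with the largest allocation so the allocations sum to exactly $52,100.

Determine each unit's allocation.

Ownership shares total: 12,909.
Unrounded shares: Unit 3B 3,460/12,909 × $52,100 = 13,964.37; Unit 2B 2,540/12,909 × $52,100 = 10,251.30; Unit 3A 1,960/12,909 × $52,100 = 7,910.45; Unit G2 4,949/12,909 × $52,100 = 19,973.89.
Rounded to nearest $10: Unit 3B $13,960; Unit 2B $10,250; Unit 3A $7,910; Unit G2 $19,970. Sum = $52,090.
Difference $52,100 − $52,090 = +$10 applied to largest allocation (Unit G2): Unit G2 becomes $19,980.

Unit 3B: $13,960; Unit 2B: $10,250; Unit 3A: $7,910; Unit G2: $19,980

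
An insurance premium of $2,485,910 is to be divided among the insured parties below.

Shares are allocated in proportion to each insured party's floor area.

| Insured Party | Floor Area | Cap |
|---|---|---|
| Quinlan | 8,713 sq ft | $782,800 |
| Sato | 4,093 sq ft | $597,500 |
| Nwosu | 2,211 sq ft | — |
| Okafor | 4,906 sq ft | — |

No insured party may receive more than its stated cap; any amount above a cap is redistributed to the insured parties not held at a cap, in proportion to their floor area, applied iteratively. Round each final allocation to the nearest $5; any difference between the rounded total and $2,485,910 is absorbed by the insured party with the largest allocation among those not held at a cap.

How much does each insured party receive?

Quinlan: $782,800; Sato: $597,500; Nwosu: $343,475; Okafor: $762,135

Total floor area = 19,923.
Unconstrained shares: Quinlan 1,087,172.30; Sato 510,707.71; Nwosu 275,879.49; Okafor 612,150.50.
Capped: Quinlan ($782,800); remaining pool $1,703,110 reallocated over remaining floor area 11,210.
Capped: Sato ($597,500); remaining pool $1,105,610 reallocated over remaining floor area 7,117.
Remaining shares: Nwosu 343,473.89 → $343,475; Okafor 762,136.11 → $762,135.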